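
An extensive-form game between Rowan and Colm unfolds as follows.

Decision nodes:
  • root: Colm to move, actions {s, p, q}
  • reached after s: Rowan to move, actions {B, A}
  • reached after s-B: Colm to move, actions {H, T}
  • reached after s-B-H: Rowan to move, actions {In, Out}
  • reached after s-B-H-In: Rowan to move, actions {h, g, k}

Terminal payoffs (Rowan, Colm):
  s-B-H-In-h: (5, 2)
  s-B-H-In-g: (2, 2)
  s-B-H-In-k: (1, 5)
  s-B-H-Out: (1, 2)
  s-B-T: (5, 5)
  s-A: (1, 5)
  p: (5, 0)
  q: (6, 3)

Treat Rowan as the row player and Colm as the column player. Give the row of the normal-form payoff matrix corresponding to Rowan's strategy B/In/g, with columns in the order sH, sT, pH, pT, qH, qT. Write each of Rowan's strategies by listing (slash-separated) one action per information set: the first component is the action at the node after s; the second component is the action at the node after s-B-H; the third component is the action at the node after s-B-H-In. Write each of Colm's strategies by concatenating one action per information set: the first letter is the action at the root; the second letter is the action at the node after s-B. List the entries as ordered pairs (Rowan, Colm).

vs sH: Colm plays s → Rowan plays B at [s] → Colm plays H at [s-B] → Rowan plays In at [s-B-H] → Rowan plays g at [s-B-H-In] → (2, 2)
vs sT: Colm plays s → Rowan plays B at [s] → Colm plays T at [s-B] → (5, 5)
vs pH: Colm plays p → (5, 0)
vs pT: Colm plays p → (5, 0)
vs qH: Colm plays q → (6, 3)
vs qT: Colm plays q → (6, 3)

(2,2) (5,5) (5,0) (5,0) (6,3) (6,3)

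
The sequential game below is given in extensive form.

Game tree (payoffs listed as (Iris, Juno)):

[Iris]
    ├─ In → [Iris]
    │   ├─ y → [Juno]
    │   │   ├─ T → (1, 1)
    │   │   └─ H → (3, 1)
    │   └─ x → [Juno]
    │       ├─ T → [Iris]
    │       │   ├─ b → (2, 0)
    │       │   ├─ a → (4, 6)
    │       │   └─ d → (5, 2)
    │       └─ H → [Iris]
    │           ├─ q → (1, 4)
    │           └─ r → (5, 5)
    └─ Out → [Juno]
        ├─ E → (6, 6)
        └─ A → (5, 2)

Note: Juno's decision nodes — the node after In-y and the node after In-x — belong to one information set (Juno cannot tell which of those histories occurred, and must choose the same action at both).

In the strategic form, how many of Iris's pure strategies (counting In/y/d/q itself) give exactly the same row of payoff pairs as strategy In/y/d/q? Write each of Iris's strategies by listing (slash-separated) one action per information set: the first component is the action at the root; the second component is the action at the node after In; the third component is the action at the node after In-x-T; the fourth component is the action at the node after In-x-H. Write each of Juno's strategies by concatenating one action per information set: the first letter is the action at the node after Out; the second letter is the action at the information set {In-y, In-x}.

6

Row for In/y/d/q (columns ET, EH, AT, AH): (1,1) (3,1) (1,1) (3,1).
Under In/y/d/q, Iris's choice at the node after In-x-T and at the node after In-x-H can never be reached regardless of what Juno does, so varying those choices leaves every outcome unchanged.
Holding the reachable choices fixed and varying the unreachable ones freely already gives 3 × 2 = 6 equivalent strategies.
No other strategy reproduces this row, so those 6 are the full class: In/y/b/q, In/y/b/r, In/y/a/q, In/y/a/r, In/y/d/q, In/y/d/r.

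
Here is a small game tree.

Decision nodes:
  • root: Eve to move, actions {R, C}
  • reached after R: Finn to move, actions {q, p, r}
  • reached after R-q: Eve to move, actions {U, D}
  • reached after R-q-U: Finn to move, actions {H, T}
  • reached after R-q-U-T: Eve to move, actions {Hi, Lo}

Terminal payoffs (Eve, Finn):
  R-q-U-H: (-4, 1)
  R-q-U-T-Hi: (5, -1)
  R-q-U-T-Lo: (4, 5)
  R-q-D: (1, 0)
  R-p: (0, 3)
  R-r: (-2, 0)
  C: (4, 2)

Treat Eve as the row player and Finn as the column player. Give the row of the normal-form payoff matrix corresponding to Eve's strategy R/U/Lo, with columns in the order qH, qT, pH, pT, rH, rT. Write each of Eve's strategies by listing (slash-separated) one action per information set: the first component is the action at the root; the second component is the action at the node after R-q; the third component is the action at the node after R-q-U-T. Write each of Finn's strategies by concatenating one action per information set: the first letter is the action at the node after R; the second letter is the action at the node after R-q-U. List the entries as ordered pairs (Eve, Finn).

vs qH: Eve plays R → Finn plays q at [R] → Eve plays U at [R-q] → Finn plays H at [R-q-U] → (-4, 1)
vs qT: Eve plays R → Finn plays q at [R] → Eve plays U at [R-q] → Finn plays T at [R-q-U] → Eve plays Lo at [R-q-U-T] → (4, 5)
vs pH: Eve plays R → Finn plays p at [R] → (0, 3)
vs pT: Eve plays R → Finn plays p at [R] → (0, 3)
vs rH: Eve plays R → Finn plays r at [R] → (-2, 0)
vs rT: Eve plays R → Finn plays r at [R] → (-2, 0)

(-4,1) (4,5) (0,3) (0,3) (-2,0) (-2,0)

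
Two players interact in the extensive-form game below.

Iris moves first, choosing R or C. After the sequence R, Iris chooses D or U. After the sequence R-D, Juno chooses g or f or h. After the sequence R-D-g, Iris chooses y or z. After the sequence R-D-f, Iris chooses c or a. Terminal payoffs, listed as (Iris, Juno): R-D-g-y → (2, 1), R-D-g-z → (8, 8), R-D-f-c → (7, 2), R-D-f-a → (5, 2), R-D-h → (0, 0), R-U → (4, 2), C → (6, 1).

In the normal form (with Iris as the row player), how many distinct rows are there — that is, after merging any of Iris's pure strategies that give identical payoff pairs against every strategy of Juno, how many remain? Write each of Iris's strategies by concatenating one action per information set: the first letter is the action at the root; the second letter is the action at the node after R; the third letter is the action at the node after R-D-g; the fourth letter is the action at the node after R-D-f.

Iris has 16 pure strategies: RDyc, RDya, RDzc, RDza, RUyc, RUya, RUzc, RUza, CDyc, CDya, CDzc, CDza, CUyc, CUya, CUzc, CUza. Columns: g, f, h.
{RDyc} → row (2,1) (7,2) (0,0)
{RDya} → row (2,1) (5,2) (0,0)
{RDzc} → row (8,8) (7,2) (0,0)
{RDza} → row (8,8) (5,2) (0,0)
{RUyc, RUya, RUzc, RUza} → row (4,2) (4,2) (4,2)
{CDyc, CDya, CDzc, CDza, CUyc, CUya, CUzc, CUza} → row (6,1) (6,1) (6,1)
That's 6 distinct rows out of 16 strategies.

6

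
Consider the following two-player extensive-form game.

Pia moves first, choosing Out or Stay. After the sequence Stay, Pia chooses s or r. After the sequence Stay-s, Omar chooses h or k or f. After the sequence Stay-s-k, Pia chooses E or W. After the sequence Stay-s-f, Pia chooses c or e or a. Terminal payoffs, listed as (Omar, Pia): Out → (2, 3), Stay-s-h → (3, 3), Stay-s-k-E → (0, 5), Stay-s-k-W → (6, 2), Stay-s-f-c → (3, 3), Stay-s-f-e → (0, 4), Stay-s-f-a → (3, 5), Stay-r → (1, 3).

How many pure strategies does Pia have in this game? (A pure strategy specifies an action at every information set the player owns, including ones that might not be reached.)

24

Pia owns the root with actions {Out, Stay} — two choices.
Pia owns the node after Stay with actions {s, r} — two choices.
Pia owns the node after Stay-s-k with actions {E, W} — two choices.
Pia owns the node after Stay-s-f with actions {c, e, a} — three choices.
A pure strategy fixes one action at each information set independently, so the count is the product 2 × 2 × 2 × 3 = 24.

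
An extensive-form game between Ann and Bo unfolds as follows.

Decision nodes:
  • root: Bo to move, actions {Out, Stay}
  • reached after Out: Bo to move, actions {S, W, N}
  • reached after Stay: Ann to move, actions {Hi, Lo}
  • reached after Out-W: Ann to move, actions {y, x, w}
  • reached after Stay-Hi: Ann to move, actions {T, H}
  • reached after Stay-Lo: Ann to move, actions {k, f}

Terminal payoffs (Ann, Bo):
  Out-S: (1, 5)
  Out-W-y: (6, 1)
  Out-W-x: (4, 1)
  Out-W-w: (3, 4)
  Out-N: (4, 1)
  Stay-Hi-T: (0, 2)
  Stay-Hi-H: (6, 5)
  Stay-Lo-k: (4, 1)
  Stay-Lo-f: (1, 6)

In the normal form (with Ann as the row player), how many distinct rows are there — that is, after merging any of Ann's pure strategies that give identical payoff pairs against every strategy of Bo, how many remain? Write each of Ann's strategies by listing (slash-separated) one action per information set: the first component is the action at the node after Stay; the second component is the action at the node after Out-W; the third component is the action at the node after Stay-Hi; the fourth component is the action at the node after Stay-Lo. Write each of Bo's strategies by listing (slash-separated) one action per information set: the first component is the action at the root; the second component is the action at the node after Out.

Ann has 24 pure strategies: Hi/y/T/k, Hi/y/T/f, Hi/y/H/k, Hi/y/H/f, Hi/x/T/k, Hi/x/T/f, Hi/x/H/k, Hi/x/H/f, Hi/w/T/k, Hi/w/T/f, Hi/w/H/k, Hi/w/H/f, Lo/y/T/k, Lo/y/T/f, Lo/y/H/k, Lo/y/H/f, Lo/x/T/k, Lo/x/T/f, Lo/x/H/k, Lo/x/H/f, Lo/w/T/k, Lo/w/T/f, Lo/w/H/k, Lo/w/H/f. Columns: Out/S, Out/W, Out/N, Stay/S, Stay/W, Stay/N.
{Hi/y/T/k, Hi/y/T/f} → row (1,5) (6,1) (4,1) (0,2) (0,2) (0,2)
{Hi/y/H/k, Hi/y/H/f} → row (1,5) (6,1) (4,1) (6,5) (6,5) (6,5)
{Hi/x/T/k, Hi/x/T/f} → row (1,5) (4,1) (4,1) (0,2) (0,2) (0,2)
{Hi/x/H/k, Hi/x/H/f} → row (1,5) (4,1) (4,1) (6,5) (6,5) (6,5)
{Hi/w/T/k, Hi/w/T/f} → row (1,5) (3,4) (4,1) (0,2) (0,2) (0,2)
{Hi/w/H/k, Hi/w/H/f} → row (1,5) (3,4) (4,1) (6,5) (6,5) (6,5)
{Lo/y/T/k, Lo/y/H/k} → row (1,5) (6,1) (4,1) (4,1) (4,1) (4,1)
{Lo/y/T/f, Lo/y/H/f} → row (1,5) (6,1) (4,1) (1,6) (1,6) (1,6)
{Lo/x/T/k, Lo/x/H/k} → row (1,5) (4,1) (4,1) (4,1) (4,1) (4,1)
{Lo/x/T/f, Lo/x/H/f} → row (1,5) (4,1) (4,1) (1,6) (1,6) (1,6)
{Lo/w/T/k, Lo/w/H/k} → row (1,5) (3,4) (4,1) (4,1) (4,1) (4,1)
{Lo/w/T/f, Lo/w/H/f} → row (1,5) (3,4) (4,1) (1,6) (1,6) (1,6)
That's 12 distinct rows out of 24 strategies.

12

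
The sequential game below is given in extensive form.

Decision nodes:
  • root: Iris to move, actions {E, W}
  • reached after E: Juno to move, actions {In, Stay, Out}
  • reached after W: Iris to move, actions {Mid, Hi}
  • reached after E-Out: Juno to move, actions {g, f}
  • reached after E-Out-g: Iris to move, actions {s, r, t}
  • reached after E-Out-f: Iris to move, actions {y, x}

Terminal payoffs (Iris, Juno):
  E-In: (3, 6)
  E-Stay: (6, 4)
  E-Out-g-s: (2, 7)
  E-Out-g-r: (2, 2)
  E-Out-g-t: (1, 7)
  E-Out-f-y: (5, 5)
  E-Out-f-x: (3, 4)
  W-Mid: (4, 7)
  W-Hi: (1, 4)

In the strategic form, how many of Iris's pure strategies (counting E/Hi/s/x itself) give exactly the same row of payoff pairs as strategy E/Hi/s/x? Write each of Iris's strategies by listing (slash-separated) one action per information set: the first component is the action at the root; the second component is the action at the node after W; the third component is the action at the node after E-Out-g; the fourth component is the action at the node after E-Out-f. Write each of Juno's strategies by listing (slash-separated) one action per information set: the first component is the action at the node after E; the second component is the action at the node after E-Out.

Row for E/Hi/s/x (columns In/g, In/f, Stay/g, Stay/f, Out/g, Out/f): (3,6) (3,6) (6,4) (6,4) (2,7) (3,4).
Under E/Hi/s/x, Iris's choice at the node after W can never be reached regardless of what Juno does, so varying those choices leaves every outcome unchanged.
Holding the reachable choices fixed and varying the unreachable one freely already gives 2 equivalent strategies.
No other strategy reproduces this row, so those 2 are the full class: E/Mid/s/x, E/Hi/s/x.

2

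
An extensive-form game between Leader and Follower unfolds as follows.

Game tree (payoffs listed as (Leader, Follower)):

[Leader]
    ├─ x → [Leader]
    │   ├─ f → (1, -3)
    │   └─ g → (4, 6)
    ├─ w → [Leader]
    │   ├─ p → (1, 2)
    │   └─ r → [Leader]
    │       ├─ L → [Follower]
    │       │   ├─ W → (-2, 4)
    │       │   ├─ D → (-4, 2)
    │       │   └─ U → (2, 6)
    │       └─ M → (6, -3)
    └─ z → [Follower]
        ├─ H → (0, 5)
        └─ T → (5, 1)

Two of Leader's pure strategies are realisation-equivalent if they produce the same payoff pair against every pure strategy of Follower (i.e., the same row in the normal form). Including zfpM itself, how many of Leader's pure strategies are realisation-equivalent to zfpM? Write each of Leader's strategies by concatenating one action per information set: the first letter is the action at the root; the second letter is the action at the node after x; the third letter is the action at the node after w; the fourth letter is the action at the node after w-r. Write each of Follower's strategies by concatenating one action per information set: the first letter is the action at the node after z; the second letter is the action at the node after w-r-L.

Row for zfpM (columns HW, HD, HU, TW, TD, TU): (0,5) (0,5) (0,5) (5,1) (5,1) (5,1).
Under zfpM, Leader's choice at the node after x and at the node after w and at the node after w-r can never be reached regardless of what Follower does, so varying those choices leaves every outcome unchanged.
Holding the reachable choices fixed and varying the unreachable ones freely already gives 2 × 2 × 2 = 8 equivalent strategies.
No other strategy reproduces this row, so those 8 are the full class: zfpL, zfpM, zfrL, zfrM, zgpL, zgpM, zgrL, zgrM.

8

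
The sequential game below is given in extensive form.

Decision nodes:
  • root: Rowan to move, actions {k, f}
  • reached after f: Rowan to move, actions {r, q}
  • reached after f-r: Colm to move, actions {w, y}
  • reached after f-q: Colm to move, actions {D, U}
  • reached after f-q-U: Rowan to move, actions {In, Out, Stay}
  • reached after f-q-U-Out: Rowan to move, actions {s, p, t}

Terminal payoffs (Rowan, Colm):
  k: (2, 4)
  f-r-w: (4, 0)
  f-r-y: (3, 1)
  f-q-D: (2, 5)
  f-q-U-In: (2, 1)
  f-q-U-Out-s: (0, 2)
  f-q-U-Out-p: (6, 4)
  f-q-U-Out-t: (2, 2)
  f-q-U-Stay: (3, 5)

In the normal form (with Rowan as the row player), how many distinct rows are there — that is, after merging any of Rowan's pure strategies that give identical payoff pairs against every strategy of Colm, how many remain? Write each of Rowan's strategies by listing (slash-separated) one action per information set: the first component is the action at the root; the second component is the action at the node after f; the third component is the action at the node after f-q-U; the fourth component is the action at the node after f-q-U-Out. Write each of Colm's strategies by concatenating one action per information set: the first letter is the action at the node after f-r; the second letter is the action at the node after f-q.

7

Rowan has 36 pure strategies: k/r/In/s, k/r/In/p, k/r/In/t, k/r/Out/s, k/r/Out/p, k/r/Out/t, k/r/Stay/s, k/r/Stay/p, k/r/Stay/t, k/q/In/s, k/q/In/p, k/q/In/t, k/q/Out/s, k/q/Out/p, k/q/Out/t, k/q/Stay/s, k/q/Stay/p, k/q/Stay/t, f/r/In/s, f/r/In/p, f/r/In/t, f/r/Out/s, f/r/Out/p, f/r/Out/t, f/r/Stay/s, f/r/Stay/p, f/r/Stay/t, f/q/In/s, f/q/In/p, f/q/In/t, f/q/Out/s, f/q/Out/p, f/q/Out/t, f/q/Stay/s, f/q/Stay/p, f/q/Stay/t. Columns: wD, wU, yD, yU.
{k/r/In/s, k/r/In/p, k/r/In/t, k/r/Out/s, k/r/Out/p, k/r/Out/t, k/r/Stay/s, k/r/Stay/p, k/r/Stay/t, k/q/In/s, k/q/In/p, k/q/In/t, k/q/Out/s, k/q/Out/p, k/q/Out/t, k/q/Stay/s, k/q/Stay/p, k/q/Stay/t} → row (2,4) (2,4) (2,4) (2,4)
{f/r/In/s, f/r/In/p, f/r/In/t, f/r/Out/s, f/r/Out/p, f/r/Out/t, f/r/Stay/s, f/r/Stay/p, f/r/Stay/t} → row (4,0) (4,0) (3,1) (3,1)
{f/q/In/s, f/q/In/p, f/q/In/t} → row (2,5) (2,1) (2,5) (2,1)
{f/q/Out/s} → row (2,5) (0,2) (2,5) (0,2)
{f/q/Out/p} → row (2,5) (6,4) (2,5) (6,4)
{f/q/Out/t} → row (2,5) (2,2) (2,5) (2,2)
{f/q/Stay/s, f/q/Stay/p, f/q/Stay/t} → row (2,5) (3,5) (2,5) (3,5)
That's 7 distinct rows out of 36 strategies.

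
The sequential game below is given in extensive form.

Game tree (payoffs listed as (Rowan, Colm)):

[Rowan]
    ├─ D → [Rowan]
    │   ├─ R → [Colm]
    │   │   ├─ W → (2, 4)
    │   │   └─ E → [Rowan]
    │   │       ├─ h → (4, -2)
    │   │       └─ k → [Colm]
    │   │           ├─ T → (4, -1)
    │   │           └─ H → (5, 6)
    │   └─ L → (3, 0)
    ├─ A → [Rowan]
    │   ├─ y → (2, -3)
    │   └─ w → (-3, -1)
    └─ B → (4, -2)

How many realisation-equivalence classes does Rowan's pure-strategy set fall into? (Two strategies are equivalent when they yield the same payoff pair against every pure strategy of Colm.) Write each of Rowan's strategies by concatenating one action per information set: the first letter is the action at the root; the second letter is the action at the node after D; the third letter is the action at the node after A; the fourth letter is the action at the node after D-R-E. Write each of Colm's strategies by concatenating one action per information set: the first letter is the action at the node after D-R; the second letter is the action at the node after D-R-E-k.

Rowan has 24 pure strategies: DRyh, DRyk, DRwh, DRwk, DLyh, DLyk, DLwh, DLwk, ARyh, ARyk, ARwh, ARwk, ALyh, ALyk, ALwh, ALwk, BRyh, BRyk, BRwh, BRwk, BLyh, BLyk, BLwh, BLwk. Columns: WT, WH, ET, EH.
{DRyh, DRwh} → row (2,4) (2,4) (4,-2) (4,-2)
{DRyk, DRwk} → row (2,4) (2,4) (4,-1) (5,6)
{DLyh, DLyk, DLwh, DLwk} → row (3,0) (3,0) (3,0) (3,0)
{ARyh, ARyk, ALyh, ALyk} → row (2,-3) (2,-3) (2,-3) (2,-3)
{ARwh, ARwk, ALwh, ALwk} → row (-3,-1) (-3,-1) (-3,-1) (-3,-1)
{BRyh, BRyk, BRwh, BRwk, BLyh, BLyk, BLwh, BLwk} → row (4,-2) (4,-2) (4,-2) (4,-2)
That's 6 distinct rows out of 24 strategies.

6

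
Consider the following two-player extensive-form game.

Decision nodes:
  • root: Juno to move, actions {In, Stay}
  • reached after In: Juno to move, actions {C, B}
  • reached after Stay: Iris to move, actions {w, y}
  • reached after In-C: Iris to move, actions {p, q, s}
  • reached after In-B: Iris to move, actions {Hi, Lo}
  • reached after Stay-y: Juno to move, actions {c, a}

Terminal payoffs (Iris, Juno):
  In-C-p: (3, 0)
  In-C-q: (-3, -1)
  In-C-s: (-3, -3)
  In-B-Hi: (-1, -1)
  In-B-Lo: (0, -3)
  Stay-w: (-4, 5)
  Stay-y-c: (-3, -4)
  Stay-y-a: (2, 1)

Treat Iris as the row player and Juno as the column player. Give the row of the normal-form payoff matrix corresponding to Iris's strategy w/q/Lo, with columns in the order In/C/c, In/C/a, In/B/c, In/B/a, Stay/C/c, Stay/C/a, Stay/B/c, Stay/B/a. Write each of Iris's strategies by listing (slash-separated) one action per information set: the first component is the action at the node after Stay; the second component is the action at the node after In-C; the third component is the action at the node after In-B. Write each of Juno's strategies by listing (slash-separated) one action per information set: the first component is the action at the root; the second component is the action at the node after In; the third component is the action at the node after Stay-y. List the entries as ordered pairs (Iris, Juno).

(-3,-1) (-3,-1) (0,-3) (0,-3) (-4,5) (-4,5) (-4,5) (-4,5)

vs In/C/c: Juno plays In → Juno plays C at [In] → Iris plays q at [In-C] → (-3, -1)
vs In/C/a: Juno plays In → Juno plays C at [In] → Iris plays q at [In-C] → (-3, -1)
vs In/B/c: Juno plays In → Juno plays B at [In] → Iris plays Lo at [In-B] → (0, -3)
vs In/B/a: Juno plays In → Juno plays B at [In] → Iris plays Lo at [In-B] → (0, -3)
vs Stay/C/c: Juno plays Stay → Iris plays w at [Stay] → (-4, 5)
vs Stay/C/a: Juno plays Stay → Iris plays w at [Stay] → (-4, 5)
vs Stay/B/c: Juno plays Stay → Iris plays w at [Stay] → (-4, 5)
vs Stay/B/a: Juno plays Stay → Iris plays w at [Stay] → (-4, 5)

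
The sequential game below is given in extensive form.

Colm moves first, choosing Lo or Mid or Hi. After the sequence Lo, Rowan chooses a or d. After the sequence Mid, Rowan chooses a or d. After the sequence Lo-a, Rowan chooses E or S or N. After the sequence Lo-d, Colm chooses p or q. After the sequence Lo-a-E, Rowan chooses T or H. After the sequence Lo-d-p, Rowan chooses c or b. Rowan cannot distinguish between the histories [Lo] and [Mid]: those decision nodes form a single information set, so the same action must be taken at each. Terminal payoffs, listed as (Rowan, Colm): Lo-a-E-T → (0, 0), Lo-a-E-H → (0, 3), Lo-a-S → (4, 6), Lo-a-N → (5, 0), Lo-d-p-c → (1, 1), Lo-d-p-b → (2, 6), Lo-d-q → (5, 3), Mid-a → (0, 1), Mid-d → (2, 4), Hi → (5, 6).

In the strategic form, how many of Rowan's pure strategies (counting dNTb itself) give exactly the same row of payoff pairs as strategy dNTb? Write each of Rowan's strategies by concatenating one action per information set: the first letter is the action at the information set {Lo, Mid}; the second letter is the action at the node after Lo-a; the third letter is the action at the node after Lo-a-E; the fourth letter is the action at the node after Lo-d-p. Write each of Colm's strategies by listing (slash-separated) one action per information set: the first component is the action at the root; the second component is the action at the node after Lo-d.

6

Row for dNTb (columns Lo/p, Lo/q, Mid/p, Mid/q, Hi/p, Hi/q): (2,6) (5,3) (2,4) (2,4) (5,6) (5,6).
Under dNTb, Rowan's choice at the node after Lo-a and at the node after Lo-a-E can never be reached regardless of what Colm does, so varying those choices leaves every outcome unchanged.
Holding the reachable choices fixed and varying the unreachable ones freely already gives 3 × 2 = 6 equivalent strategies.
No other strategy reproduces this row, so those 6 are the full class: dETb, dEHb, dSTb, dSHb, dNTb, dNHb.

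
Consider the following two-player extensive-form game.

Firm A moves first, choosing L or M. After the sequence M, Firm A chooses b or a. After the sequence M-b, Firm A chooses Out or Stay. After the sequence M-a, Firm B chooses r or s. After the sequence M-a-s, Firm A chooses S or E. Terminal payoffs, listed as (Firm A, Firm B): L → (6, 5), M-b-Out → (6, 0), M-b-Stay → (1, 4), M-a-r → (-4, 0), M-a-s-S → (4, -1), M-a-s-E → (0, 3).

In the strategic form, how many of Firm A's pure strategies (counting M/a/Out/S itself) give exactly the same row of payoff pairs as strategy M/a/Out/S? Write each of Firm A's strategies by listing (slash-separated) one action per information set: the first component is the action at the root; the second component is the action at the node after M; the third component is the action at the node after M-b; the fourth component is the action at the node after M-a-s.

2

Row for M/a/Out/S (columns r, s): (-4,0) (4,-1).
Under M/a/Out/S, Firm A's choice at the node after M-b can never be reached regardless of what Firm B does, so varying those choices leaves every outcome unchanged.
Holding the reachable choices fixed and varying the unreachable one freely already gives 2 equivalent strategies.
No other strategy reproduces this row, so those 2 are the full class: M/a/Out/S, M/a/Stay/S.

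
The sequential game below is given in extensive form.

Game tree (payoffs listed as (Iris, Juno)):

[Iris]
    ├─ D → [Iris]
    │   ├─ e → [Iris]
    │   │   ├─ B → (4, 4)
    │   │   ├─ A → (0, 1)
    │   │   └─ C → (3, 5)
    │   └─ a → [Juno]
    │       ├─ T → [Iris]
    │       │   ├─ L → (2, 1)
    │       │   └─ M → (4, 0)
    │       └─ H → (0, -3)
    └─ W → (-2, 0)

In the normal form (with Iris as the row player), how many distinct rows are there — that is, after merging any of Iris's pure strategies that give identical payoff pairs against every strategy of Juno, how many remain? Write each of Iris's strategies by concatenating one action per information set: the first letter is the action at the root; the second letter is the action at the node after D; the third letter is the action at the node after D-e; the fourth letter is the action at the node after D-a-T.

6

Iris has 24 pure strategies: DeBL, DeBM, DeAL, DeAM, DeCL, DeCM, DaBL, DaBM, DaAL, DaAM, DaCL, DaCM, WeBL, WeBM, WeAL, WeAM, WeCL, WeCM, WaBL, WaBM, WaAL, WaAM, WaCL, WaCM. Columns: T, H.
{DeBL, DeBM} → row (4,4) (4,4)
{DeAL, DeAM} → row (0,1) (0,1)
{DeCL, DeCM} → row (3,5) (3,5)
{DaBL, DaAL, DaCL} → row (2,1) (0,-3)
{DaBM, DaAM, DaCM} → row (4,0) (0,-3)
{WeBL, WeBM, WeAL, WeAM, WeCL, WeCM, WaBL, WaBM, WaAL, WaAM, WaCL, WaCM} → row (-2,0) (-2,0)
That's 6 distinct rows out of 24 strategies.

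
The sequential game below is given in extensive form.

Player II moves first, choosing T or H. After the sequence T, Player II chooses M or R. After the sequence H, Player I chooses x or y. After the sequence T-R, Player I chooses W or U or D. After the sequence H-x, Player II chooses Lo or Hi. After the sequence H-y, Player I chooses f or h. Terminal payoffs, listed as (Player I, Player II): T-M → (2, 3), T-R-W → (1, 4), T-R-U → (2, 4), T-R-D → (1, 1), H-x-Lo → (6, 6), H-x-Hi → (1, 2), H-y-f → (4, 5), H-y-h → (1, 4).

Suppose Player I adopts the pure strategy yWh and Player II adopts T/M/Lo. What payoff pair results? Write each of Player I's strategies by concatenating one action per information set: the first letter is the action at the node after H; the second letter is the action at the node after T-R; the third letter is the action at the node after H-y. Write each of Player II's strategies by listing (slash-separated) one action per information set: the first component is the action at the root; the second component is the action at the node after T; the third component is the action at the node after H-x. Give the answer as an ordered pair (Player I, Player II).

Trace the play path from the root:
  Player II plays T
  Player II plays M at [T]
→ terminal payoff (2, 3).
(Player I's choice at the node after H is never reached on this path, so it doesn't affect the outcome.)

(2, 3)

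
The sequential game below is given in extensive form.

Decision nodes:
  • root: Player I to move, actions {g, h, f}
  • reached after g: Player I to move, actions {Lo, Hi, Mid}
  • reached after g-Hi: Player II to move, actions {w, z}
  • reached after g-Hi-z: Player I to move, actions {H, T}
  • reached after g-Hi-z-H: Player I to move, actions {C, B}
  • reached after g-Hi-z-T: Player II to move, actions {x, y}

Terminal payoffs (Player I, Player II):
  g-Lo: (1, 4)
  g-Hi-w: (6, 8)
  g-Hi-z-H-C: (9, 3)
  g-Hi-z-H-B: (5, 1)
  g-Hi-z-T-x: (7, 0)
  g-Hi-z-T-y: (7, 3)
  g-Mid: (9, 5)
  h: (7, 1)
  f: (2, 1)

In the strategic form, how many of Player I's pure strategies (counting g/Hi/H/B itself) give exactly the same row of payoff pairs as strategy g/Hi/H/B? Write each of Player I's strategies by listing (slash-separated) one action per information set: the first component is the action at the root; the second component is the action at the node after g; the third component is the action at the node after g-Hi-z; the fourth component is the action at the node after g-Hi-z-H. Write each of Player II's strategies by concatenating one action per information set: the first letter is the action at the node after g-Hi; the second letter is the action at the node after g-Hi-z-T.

1

Row for g/Hi/H/B (columns wx, wy, zx, zy): (6,8) (6,8) (5,1) (5,1).
Every one of Player I's information sets is on the play path for some reply by Player II when Player I follows g/Hi/H/B.
Changing the action at any of them therefore changes at least one column, so only g/Hi/H/B itself gives this row.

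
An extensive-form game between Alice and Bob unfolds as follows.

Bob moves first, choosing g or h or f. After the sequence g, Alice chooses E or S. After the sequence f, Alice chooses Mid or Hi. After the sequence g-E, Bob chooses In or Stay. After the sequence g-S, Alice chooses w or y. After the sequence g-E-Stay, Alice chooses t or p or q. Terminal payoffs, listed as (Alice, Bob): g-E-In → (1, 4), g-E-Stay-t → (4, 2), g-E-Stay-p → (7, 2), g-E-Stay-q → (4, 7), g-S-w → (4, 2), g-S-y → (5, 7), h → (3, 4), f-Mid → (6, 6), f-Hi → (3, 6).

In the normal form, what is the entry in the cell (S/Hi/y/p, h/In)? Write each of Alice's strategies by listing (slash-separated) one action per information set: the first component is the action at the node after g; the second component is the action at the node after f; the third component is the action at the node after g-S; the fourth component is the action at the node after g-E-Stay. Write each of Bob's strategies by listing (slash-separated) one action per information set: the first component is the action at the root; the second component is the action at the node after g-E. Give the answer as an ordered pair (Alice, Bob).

(3, 4)

Trace the play path from the root:
  Bob plays h
→ terminal payoff (3, 4).
(Alice's choice at the node after g is never reached on this path, so it doesn't affect the outcome.)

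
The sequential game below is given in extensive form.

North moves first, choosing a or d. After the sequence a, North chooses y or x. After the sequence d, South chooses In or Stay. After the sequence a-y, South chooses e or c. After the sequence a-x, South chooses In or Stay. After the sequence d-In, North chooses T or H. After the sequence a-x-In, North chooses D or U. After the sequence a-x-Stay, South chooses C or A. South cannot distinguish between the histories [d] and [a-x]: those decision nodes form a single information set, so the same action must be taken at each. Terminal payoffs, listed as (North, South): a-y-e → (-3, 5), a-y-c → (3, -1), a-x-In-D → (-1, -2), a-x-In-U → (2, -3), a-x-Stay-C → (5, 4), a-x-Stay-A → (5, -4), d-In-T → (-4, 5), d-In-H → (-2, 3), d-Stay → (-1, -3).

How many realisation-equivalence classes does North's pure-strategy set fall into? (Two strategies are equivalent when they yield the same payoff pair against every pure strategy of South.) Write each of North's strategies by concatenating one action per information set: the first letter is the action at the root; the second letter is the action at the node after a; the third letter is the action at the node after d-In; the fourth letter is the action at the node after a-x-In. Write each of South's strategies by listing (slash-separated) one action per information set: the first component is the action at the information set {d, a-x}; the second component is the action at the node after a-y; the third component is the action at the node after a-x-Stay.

North has 16 pure strategies: ayTD, ayTU, ayHD, ayHU, axTD, axTU, axHD, axHU, dyTD, dyTU, dyHD, dyHU, dxTD, dxTU, dxHD, dxHU. Columns: In/e/C, In/e/A, In/c/C, In/c/A, Stay/e/C, Stay/e/A, Stay/c/C, Stay/c/A.
{ayTD, ayTU, ayHD, ayHU} → row (-3,5) (-3,5) (3,-1) (3,-1) (-3,5) (-3,5) (3,-1) (3,-1)
{axTD, axHD} → row (-1,-2) (-1,-2) (-1,-2) (-1,-2) (5,4) (5,-4) (5,4) (5,-4)
{axTU, axHU} → row (2,-3) (2,-3) (2,-3) (2,-3) (5,4) (5,-4) (5,4) (5,-4)
{dyTD, dyTU, dxTD, dxTU} → row (-4,5) (-4,5) (-4,5) (-4,5) (-1,-3) (-1,-3) (-1,-3) (-1,-3)
{dyHD, dyHU, dxHD, dxHU} → row (-2,3) (-2,3) (-2,3) (-2,3) (-1,-3) (-1,-3) (-1,-3) (-1,-3)
That's 5 distinct rows out of 16 strategies.

5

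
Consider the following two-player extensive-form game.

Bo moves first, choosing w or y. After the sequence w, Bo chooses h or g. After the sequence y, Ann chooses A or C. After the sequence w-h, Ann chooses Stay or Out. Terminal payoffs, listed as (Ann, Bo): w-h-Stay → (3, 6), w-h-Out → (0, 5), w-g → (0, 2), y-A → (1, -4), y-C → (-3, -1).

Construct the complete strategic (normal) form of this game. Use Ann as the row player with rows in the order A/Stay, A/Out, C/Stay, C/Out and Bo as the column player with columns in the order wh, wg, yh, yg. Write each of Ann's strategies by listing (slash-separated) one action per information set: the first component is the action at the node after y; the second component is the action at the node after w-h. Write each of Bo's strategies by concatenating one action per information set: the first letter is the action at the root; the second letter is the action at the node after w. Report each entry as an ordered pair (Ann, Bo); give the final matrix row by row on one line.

A/Stay: (3,6) (0,2) (1,-4) (1,-4) | A/Out: (0,5) (0,2) (1,-4) (1,-4) | C/Stay: (3,6) (0,2) (-3,-1) (-3,-1) | C/Out: (0,5) (0,2) (-3,-1) (-3,-1)

Row A/Stay: wh→(3,6), wg→(0,2), yh→(1,-4), yg→(1,-4)
Row A/Out: wh→(0,5), wg→(0,2), yh→(1,-4), yg→(1,-4)
Row C/Stay: wh→(3,6), wg→(0,2), yh→(-3,-1), yg→(-3,-1)
Row C/Out: wh→(0,5), wg→(0,2), yh→(-3,-1), yg→(-3,-1)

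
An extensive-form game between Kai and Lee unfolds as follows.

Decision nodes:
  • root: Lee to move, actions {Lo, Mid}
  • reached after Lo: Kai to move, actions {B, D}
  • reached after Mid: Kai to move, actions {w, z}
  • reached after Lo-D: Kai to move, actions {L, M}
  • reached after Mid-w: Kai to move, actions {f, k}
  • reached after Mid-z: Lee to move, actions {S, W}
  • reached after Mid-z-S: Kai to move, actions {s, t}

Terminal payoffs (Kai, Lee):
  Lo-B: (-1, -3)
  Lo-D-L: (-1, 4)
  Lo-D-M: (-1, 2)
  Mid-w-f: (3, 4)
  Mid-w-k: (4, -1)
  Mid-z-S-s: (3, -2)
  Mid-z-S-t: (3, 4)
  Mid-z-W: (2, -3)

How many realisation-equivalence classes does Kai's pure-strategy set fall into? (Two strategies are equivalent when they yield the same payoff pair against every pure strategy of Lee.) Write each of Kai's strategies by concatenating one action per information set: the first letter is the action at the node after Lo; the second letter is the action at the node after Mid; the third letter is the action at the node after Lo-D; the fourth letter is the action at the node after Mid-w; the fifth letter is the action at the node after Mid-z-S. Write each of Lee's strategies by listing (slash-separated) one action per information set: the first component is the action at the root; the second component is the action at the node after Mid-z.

12

Kai has 32 pure strategies: BwLfs, BwLft, BwLks, BwLkt, BwMfs, BwMft, BwMks, BwMkt, BzLfs, BzLft, BzLks, BzLkt, BzMfs, BzMft, BzMks, BzMkt, DwLfs, DwLft, DwLks, DwLkt, DwMfs, DwMft, DwMks, DwMkt, DzLfs, DzLft, DzLks, DzLkt, DzMfs, DzMft, DzMks, DzMkt. Columns: Lo/S, Lo/W, Mid/S, Mid/W.
{BwLfs, BwLft, BwMfs, BwMft} → row (-1,-3) (-1,-3) (3,4) (3,4)
{BwLks, BwLkt, BwMks, BwMkt} → row (-1,-3) (-1,-3) (4,-1) (4,-1)
{BzLfs, BzLks, BzMfs, BzMks} → row (-1,-3) (-1,-3) (3,-2) (2,-3)
{BzLft, BzLkt, BzMft, BzMkt} → row (-1,-3) (-1,-3) (3,4) (2,-3)
{DwLfs, DwLft} → row (-1,4) (-1,4) (3,4) (3,4)
{DwLks, DwLkt} → row (-1,4) (-1,4) (4,-1) (4,-1)
{DwMfs, DwMft} → row (-1,2) (-1,2) (3,4) (3,4)
{DwMks, DwMkt} → row (-1,2) (-1,2) (4,-1) (4,-1)
{DzLfs, DzLks} → row (-1,4) (-1,4) (3,-2) (2,-3)
{DzLft, DzLkt} → row (-1,4) (-1,4) (3,4) (2,-3)
{DzMfs, DzMks} → row (-1,2) (-1,2) (3,-2) (2,-3)
{DzMft, DzMkt} → row (-1,2) (-1,2) (3,4) (2,-3)
That's 12 distinct rows out of 32 strategies.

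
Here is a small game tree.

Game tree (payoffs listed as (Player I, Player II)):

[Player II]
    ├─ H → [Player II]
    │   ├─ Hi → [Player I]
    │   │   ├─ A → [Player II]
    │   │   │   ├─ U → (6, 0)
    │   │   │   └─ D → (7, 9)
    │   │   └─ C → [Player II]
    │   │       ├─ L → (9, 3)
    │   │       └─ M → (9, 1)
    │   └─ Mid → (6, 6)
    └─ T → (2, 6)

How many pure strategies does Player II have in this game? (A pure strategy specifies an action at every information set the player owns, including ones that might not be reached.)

Player II owns the root with actions {H, T} — two choices.
Player II owns the node after H with actions {Hi, Mid} — two choices.
Player II owns the node after H-Hi-A with actions {U, D} — two choices.
Player II owns the node after H-Hi-C with actions {L, M} — two choices.
A pure strategy fixes one action at each information set independently, so the count is the product 2 × 2 × 2 × 2 = 16.
(For reference, Player I has 2 pure strategies, giving a 16×2 normal-form matrix.)

16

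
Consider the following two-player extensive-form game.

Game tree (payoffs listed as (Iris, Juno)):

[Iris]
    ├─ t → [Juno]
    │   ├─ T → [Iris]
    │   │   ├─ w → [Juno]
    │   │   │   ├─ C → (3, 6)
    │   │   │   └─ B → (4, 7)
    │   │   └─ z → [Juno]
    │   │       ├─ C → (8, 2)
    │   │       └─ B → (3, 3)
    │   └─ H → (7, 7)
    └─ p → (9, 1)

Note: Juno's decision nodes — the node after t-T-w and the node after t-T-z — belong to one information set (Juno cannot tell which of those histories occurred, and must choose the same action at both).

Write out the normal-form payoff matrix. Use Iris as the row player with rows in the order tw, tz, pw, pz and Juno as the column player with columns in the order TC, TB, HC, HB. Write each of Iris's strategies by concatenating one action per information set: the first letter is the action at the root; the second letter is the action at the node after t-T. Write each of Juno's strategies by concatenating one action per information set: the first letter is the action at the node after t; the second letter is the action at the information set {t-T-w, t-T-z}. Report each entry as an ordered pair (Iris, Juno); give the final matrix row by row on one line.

tw: (3,6) (4,7) (7,7) (7,7) | tz: (8,2) (3,3) (7,7) (7,7) | pw: (9,1) (9,1) (9,1) (9,1) | pz: (9,1) (9,1) (9,1) (9,1)

           TC       TB       HC       HB
  tw    (3,6)    (4,7)    (7,7)    (7,7)
  tz    (8,2)    (3,3)    (7,7)    (7,7)
  pw    (9,1)    (9,1)    (9,1)    (9,1)
  pz    (9,1)    (9,1)    (9,1)    (9,1)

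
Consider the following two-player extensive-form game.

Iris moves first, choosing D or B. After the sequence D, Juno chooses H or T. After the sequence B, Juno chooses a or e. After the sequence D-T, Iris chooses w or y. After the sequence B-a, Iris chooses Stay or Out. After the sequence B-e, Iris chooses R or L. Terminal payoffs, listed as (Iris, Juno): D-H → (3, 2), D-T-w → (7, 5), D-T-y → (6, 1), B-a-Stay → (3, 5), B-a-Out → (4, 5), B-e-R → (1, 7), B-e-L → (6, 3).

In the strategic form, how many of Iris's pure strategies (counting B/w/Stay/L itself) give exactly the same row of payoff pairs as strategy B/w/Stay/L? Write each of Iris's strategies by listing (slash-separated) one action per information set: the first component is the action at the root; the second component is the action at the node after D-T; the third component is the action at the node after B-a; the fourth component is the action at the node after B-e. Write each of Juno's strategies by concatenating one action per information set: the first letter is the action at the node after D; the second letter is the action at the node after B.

2

Row for B/w/Stay/L (columns Ha, He, Ta, Te): (3,5) (6,3) (3,5) (6,3).
Under B/w/Stay/L, Iris's choice at the node after D-T can never be reached regardless of what Juno does, so varying those choices leaves every outcome unchanged.
Holding the reachable choices fixed and varying the unreachable one freely already gives 2 equivalent strategies.
No other strategy reproduces this row, so those 2 are the full class: B/w/Stay/L, B/y/Stay/L.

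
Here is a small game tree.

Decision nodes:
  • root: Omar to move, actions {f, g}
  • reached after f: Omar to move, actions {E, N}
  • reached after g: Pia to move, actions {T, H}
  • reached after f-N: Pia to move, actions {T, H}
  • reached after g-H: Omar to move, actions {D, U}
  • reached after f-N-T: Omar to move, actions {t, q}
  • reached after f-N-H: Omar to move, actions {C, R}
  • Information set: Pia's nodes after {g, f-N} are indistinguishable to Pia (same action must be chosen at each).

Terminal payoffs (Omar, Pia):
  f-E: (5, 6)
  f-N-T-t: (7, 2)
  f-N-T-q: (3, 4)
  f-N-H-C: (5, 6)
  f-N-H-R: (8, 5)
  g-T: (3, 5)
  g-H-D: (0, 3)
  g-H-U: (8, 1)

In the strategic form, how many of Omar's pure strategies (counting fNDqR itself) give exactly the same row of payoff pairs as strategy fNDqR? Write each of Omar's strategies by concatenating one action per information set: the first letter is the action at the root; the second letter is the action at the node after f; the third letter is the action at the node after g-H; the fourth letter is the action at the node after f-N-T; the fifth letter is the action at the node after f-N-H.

2

Row for fNDqR (columns T, H): (3,4) (8,5).
Under fNDqR, Omar's choice at the node after g-H can never be reached regardless of what Pia does, so varying those choices leaves every outcome unchanged.
Holding the reachable choices fixed and varying the unreachable one freely already gives 2 equivalent strategies.
No other strategy reproduces this row, so those 2 are the full class: fNDqR, fNUqR.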